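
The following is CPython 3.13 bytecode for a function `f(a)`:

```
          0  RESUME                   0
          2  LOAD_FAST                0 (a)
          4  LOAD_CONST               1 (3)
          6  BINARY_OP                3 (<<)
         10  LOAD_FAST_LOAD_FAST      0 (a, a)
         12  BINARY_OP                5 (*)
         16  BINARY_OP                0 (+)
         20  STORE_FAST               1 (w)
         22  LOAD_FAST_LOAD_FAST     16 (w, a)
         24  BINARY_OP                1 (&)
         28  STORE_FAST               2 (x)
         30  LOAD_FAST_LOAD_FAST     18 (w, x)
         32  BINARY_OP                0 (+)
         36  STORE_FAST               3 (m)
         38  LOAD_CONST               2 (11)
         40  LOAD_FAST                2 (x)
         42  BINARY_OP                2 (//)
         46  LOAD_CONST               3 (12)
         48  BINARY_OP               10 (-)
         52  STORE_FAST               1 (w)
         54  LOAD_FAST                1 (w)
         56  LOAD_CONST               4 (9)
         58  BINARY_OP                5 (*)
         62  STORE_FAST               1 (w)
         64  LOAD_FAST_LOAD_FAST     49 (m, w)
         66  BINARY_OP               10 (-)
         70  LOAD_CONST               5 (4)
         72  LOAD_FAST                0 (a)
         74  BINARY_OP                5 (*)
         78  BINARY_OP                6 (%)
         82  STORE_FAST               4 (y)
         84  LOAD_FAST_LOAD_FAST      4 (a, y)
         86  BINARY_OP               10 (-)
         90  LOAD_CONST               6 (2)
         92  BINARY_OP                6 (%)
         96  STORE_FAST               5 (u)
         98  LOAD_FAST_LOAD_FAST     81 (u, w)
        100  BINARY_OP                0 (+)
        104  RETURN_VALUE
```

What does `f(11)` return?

LOAD_FAST a → push 11. Stack: [11]
LOAD_CONST → push 3. Stack: [11, 3]
BINARY_OP << → 11 << 3 = 88. Stack: [88]
LOAD_FAST_LOAD_FAST a,a → push 11,11. Stack: [88, 11, 11]
BINARY_OP * → 11 * 11 = 121. Stack: [88, 121]
BINARY_OP + → 88 + 121 = 209. Stack: [209]
STORE_FAST w → w=209. Stack: []
LOAD_FAST_LOAD_FAST w,a → push 209,11. Stack: [209, 11]
BINARY_OP & → 209 & 11 = 1. Stack: [1]
STORE_FAST x → x=1. Stack: []
LOAD_FAST_LOAD_FAST w,x → push 209,1. Stack: [209, 1]
BINARY_OP + → 209 + 1 = 210. Stack: [210]
STORE_FAST m → m=210. Stack: []
LOAD_CONST → push 11. Stack: [11]
LOAD_FAST x → push 1. Stack: [11, 1]
BINARY_OP // → 11 // 1 = 11. Stack: [11]
LOAD_CONST → push 12. Stack: [11, 12]
BINARY_OP - → 11 - 12 = -1. Stack: [-1]
STORE_FAST w → w=-1. Stack: []
LOAD_FAST w → push -1. Stack: [-1]
LOAD_CONST → push 9. Stack: [-1, 9]
BINARY_OP * → -1 * 9 = -9. Stack: [-9]
STORE_FAST w → w=-9. Stack: []
LOAD_FAST_LOAD_FAST m,w → push 210,-9. Stack: [210, -9]
BINARY_OP - → 210 - -9 = 219. Stack: [219]
LOAD_CONST → push 4. Stack: [219, 4]
LOAD_FAST a → push 11. Stack: [219, 4, 11]
BINARY_OP * → 4 * 11 = 44. Stack: [219, 44]
BINARY_OP % → 219 % 44 = 43. Stack: [43]
STORE_FAST y → y=43. Stack: []
LOAD_FAST_LOAD_FAST a,y → push 11,43. Stack: [11, 43]
BINARY_OP - → 11 - 43 = -32. Stack: [-32]
LOAD_CONST → push 2. Stack: [-32, 2]
BINARY_OP % → -32 % 2 = 0. Stack: [0]
STORE_FAST u → u=0. Stack: []
LOAD_FAST_LOAD_FAST u,w → push 0,-9. Stack: [0, -9]
BINARY_OP + → 0 + -9 = -9. Stack: [-9]
RETURN_VALUE → return -9.

-9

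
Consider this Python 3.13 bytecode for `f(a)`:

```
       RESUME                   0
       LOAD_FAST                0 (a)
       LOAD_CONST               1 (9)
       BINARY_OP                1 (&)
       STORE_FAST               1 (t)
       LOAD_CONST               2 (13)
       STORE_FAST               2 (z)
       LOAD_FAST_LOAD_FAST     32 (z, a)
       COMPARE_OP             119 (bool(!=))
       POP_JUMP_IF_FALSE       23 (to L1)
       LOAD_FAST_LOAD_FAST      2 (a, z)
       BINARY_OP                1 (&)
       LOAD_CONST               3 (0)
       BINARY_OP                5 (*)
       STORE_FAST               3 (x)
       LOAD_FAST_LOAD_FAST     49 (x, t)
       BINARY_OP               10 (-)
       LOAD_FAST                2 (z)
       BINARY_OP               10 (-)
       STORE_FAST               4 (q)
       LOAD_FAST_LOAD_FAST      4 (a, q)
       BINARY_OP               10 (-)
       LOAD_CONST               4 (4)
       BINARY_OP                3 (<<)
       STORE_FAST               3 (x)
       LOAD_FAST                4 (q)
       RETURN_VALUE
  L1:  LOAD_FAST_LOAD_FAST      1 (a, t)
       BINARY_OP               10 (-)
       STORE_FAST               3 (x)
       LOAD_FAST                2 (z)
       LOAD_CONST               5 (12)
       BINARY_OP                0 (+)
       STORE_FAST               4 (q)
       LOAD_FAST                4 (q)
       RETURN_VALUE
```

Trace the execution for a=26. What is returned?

-21

LOAD_FAST a → push 26. Stack: [26]
LOAD_CONST → push 9. Stack: [26, 9]
BINARY_OP & → 26 & 9 = 8. Stack: [8]
STORE_FAST t → t=8. Stack: []
LOAD_CONST → push 13. Stack: [13]
STORE_FAST z → z=13. Stack: []
LOAD_FAST_LOAD_FAST z,a → push 13,26. Stack: [13, 26]
COMPARE_OP bool(!=) → 13 vs 26 = True. Stack: [True]
POP_JUMP_IF_FALSE → pop True; no jump. Stack: []
LOAD_FAST_LOAD_FAST a,z → push 26,13. Stack: [26, 13]
BINARY_OP & → 26 & 13 = 8. Stack: [8]
LOAD_CONST → push 0. Stack: [8, 0]
BINARY_OP * → 8 * 0 = 0. Stack: [0]
STORE_FAST x → x=0. Stack: []
LOAD_FAST_LOAD_FAST x,t → push 0,8. Stack: [0, 8]
BINARY_OP - → 0 - 8 = -8. Stack: [-8]
LOAD_FAST z → push 13. Stack: [-8, 13]
BINARY_OP - → -8 - 13 = -21. Stack: [-21]
STORE_FAST q → q=-21. Stack: []
LOAD_FAST_LOAD_FAST a,q → push 26,-21. Stack: [26, -21]
BINARY_OP - → 26 - -21 = 47. Stack: [47]
LOAD_CONST → push 4. Stack: [47, 4]
BINARY_OP << → 47 << 4 = 752. Stack: [752]
STORE_FAST x → x=752. Stack: []
LOAD_FAST q → push -21. Stack: [-21]
RETURN_VALUE → return -21.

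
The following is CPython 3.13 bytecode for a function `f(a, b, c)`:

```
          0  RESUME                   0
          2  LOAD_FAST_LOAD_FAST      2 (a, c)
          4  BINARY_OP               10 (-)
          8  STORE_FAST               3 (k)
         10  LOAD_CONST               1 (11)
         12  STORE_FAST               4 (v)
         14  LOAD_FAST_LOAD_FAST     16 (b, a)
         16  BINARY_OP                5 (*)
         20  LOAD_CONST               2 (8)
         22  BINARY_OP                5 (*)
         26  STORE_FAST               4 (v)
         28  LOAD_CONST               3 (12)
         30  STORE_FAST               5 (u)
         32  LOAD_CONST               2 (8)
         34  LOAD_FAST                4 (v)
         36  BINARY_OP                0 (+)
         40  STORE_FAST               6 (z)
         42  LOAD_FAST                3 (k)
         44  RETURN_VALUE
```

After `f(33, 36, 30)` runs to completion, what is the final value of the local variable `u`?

12

LOAD_FAST_LOAD_FAST a,c → push 33,30. Stack: [33, 30]
BINARY_OP - → 33 - 30 = 3. Stack: [3]
STORE_FAST k → k=3. Stack: []
LOAD_CONST → push 11. Stack: [11]
STORE_FAST v → v=11. Stack: []
LOAD_FAST_LOAD_FAST b,a → push 36,33. Stack: [36, 33]
BINARY_OP * → 36 * 33 = 1188. Stack: [1188]
LOAD_CONST → push 8. Stack: [1188, 8]
BINARY_OP * → 1188 * 8 = 9504. Stack: [9504]
STORE_FAST v → v=9504. Stack: []
LOAD_CONST → push 12. Stack: [12]
STORE_FAST u → u=12. Stack: []
LOAD_CONST → push 8. Stack: [8]
LOAD_FAST v → push 9504. Stack: [8, 9504]
BINARY_OP + → 8 + 9504 = 9512. Stack: [9512]
STORE_FAST z → z=9512. Stack: []
LOAD_FAST k → push 3. Stack: [3]
RETURN_VALUE → return 3.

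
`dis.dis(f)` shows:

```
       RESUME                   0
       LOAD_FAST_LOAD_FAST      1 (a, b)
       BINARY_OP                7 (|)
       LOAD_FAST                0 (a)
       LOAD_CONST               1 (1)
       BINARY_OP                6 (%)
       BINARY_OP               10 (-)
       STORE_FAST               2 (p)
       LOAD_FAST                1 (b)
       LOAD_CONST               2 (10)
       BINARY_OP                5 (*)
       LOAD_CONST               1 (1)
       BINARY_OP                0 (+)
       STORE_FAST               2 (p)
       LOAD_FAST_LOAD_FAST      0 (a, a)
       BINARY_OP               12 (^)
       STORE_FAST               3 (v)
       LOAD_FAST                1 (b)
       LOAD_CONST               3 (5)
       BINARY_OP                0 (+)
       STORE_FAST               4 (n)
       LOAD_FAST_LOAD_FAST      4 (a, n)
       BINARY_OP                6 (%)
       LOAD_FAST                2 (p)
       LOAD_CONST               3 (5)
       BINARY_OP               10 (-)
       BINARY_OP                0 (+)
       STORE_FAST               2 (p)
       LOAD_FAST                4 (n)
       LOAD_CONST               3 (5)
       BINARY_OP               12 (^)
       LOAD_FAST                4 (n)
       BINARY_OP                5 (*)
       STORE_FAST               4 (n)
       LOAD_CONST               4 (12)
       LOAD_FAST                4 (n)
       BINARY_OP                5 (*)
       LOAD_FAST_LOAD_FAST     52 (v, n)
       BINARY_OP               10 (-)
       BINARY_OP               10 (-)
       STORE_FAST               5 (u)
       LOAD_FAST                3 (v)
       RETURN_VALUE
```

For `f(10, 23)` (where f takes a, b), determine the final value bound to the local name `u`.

9100

LOAD_FAST_LOAD_FAST a,b → push 10,23. Stack: [10, 23]
BINARY_OP | → 10 | 23 = 31. Stack: [31]
LOAD_FAST a → push 10. Stack: [31, 10]
LOAD_CONST → push 1. Stack: [31, 10, 1]
BINARY_OP % → 10 % 1 = 0. Stack: [31, 0]
BINARY_OP - → 31 - 0 = 31. Stack: [31]
STORE_FAST p → p=31. Stack: []
LOAD_FAST b → push 23. Stack: [23]
LOAD_CONST → push 10. Stack: [23, 10]
BINARY_OP * → 23 * 10 = 230. Stack: [230]
LOAD_CONST → push 1. Stack: [230, 1]
BINARY_OP + → 230 + 1 = 231. Stack: [231]
STORE_FAST p → p=231. Stack: []
LOAD_FAST_LOAD_FAST a,a → push 10,10. Stack: [10, 10]
BINARY_OP ^ → 10 ^ 10 = 0. Stack: [0]
STORE_FAST v → v=0. Stack: []
LOAD_FAST b → push 23. Stack: [23]
LOAD_CONST → push 5. Stack: [23, 5]
BINARY_OP + → 23 + 5 = 28. Stack: [28]
STORE_FAST n → n=28. Stack: []
LOAD_FAST_LOAD_FAST a,n → push 10,28. Stack: [10, 28]
BINARY_OP % → 10 % 28 = 10. Stack: [10]
LOAD_FAST p → push 231. Stack: [10, 231]
LOAD_CONST → push 5. Stack: [10, 231, 5]
BINARY_OP - → 231 - 5 = 226. Stack: [10, 226]
BINARY_OP + → 10 + 226 = 236. Stack: [236]
STORE_FAST p → p=236. Stack: []
LOAD_FAST n → push 28. Stack: [28]
LOAD_CONST → push 5. Stack: [28, 5]
BINARY_OP ^ → 28 ^ 5 = 25. Stack: [25]
LOAD_FAST n → push 28. Stack: [25, 28]
BINARY_OP * → 25 * 28 = 700. Stack: [700]
STORE_FAST n → n=700. Stack: []
LOAD_CONST → push 12. Stack: [12]
LOAD_FAST n → push 700. Stack: [12, 700]
BINARY_OP * → 12 * 700 = 8400. Stack: [8400]
LOAD_FAST_LOAD_FAST v,n → push 0,700. Stack: [8400, 0, 700]
BINARY_OP - → 0 - 700 = -700. Stack: [8400, -700]
BINARY_OP - → 8400 - -700 = 9100. Stack: [9100]
STORE_FAST u → u=9100. Stack: []
LOAD_FAST v → push 0. Stack: [0]
RETURN_VALUE → return 0.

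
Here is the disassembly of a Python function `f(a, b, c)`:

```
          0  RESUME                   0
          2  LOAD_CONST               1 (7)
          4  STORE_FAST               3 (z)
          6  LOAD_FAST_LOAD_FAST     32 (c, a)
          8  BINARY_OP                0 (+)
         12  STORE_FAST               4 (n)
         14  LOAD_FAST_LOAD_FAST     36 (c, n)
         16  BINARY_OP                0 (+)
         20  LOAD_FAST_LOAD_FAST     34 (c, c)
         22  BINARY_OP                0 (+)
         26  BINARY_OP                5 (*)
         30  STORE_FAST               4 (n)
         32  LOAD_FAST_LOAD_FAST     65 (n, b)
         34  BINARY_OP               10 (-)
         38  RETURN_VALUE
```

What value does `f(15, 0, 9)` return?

LOAD_CONST → push 7. Stack: [7]
STORE_FAST z → z=7. Stack: []
LOAD_FAST_LOAD_FAST c,a → push 9,15. Stack: [9, 15]
BINARY_OP + → 9 + 15 = 24. Stack: [24]
STORE_FAST n → n=24. Stack: []
LOAD_FAST_LOAD_FAST c,n → push 9,24. Stack: [9, 24]
BINARY_OP + → 9 + 24 = 33. Stack: [33]
LOAD_FAST_LOAD_FAST c,c → push 9,9. Stack: [33, 9, 9]
BINARY_OP + → 9 + 9 = 18. Stack: [33, 18]
BINARY_OP * → 33 * 18 = 594. Stack: [594]
STORE_FAST n → n=594. Stack: []
LOAD_FAST_LOAD_FAST n,b → push 594,0. Stack: [594, 0]
BINARY_OP - → 594 - 0 = 594. Stack: [594]
RETURN_VALUE → return 594.

594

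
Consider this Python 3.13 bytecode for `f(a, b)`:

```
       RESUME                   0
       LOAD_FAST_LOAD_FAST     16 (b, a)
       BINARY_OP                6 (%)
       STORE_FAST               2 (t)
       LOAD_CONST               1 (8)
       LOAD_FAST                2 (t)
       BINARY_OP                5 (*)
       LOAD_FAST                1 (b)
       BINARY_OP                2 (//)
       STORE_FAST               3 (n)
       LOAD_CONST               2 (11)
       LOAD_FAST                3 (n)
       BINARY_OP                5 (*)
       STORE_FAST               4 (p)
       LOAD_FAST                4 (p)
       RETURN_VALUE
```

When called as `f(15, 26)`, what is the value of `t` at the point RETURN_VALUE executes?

LOAD_FAST_LOAD_FAST b,a → push 26,15. Stack: [26, 15]
BINARY_OP % → 26 % 15 = 11. Stack: [11]
STORE_FAST t → t=11. Stack: []
LOAD_CONST → push 8. Stack: [8]
LOAD_FAST t → push 11. Stack: [8, 11]
BINARY_OP * → 8 * 11 = 88. Stack: [88]
LOAD_FAST b → push 26. Stack: [88, 26]
BINARY_OP // → 88 // 26 = 3. Stack: [3]
STORE_FAST n → n=3. Stack: []
LOAD_CONST → push 11. Stack: [11]
LOAD_FAST n → push 3. Stack: [11, 3]
BINARY_OP * → 11 * 3 = 33. Stack: [33]
STORE_FAST p → p=33. Stack: []
LOAD_FAST p → push 33. Stack: [33]
RETURN_VALUE → return 33.

11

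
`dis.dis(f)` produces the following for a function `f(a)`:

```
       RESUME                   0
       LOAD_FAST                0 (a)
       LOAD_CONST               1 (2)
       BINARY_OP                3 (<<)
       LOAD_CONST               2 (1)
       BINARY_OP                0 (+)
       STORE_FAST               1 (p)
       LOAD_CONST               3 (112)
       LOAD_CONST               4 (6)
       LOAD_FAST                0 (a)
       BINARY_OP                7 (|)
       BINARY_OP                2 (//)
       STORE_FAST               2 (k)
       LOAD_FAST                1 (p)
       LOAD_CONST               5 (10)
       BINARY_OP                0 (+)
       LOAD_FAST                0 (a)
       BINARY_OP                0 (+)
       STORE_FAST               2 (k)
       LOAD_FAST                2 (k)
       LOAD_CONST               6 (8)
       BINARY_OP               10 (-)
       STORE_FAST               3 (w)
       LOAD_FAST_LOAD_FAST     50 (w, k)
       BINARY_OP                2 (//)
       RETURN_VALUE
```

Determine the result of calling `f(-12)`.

LOAD_FAST a → push -12. Stack: [-12]
LOAD_CONST → push 2. Stack: [-12, 2]
BINARY_OP << → -12 << 2 = -48. Stack: [-48]
LOAD_CONST → push 1. Stack: [-48, 1]
BINARY_OP + → -48 + 1 = -47. Stack: [-47]
STORE_FAST p → p=-47. Stack: []
LOAD_CONST → push 112. Stack: [112]
LOAD_CONST → push 6. Stack: [112, 6]
LOAD_FAST a → push -12. Stack: [112, 6, -12]
BINARY_OP | → 6 | -12 = -10. Stack: [112, -10]
BINARY_OP // → 112 // -10 = -12. Stack: [-12]
STORE_FAST k → k=-12. Stack: []
LOAD_FAST p → push -47. Stack: [-47]
LOAD_CONST → push 10. Stack: [-47, 10]
BINARY_OP + → -47 + 10 = -37. Stack: [-37]
LOAD_FAST a → push -12. Stack: [-37, -12]
BINARY_OP + → -37 + -12 = -49. Stack: [-49]
STORE_FAST k → k=-49. Stack: []
LOAD_FAST k → push -49. Stack: [-49]
LOAD_CONST → push 8. Stack: [-49, 8]
BINARY_OP - → -49 - 8 = -57. Stack: [-57]
STORE_FAST w → w=-57. Stack: []
LOAD_FAST_LOAD_FAST w,k → push -57,-49. Stack: [-57, -49]
BINARY_OP // → -57 // -49 = 1. Stack: [1]
RETURN_VALUE → return 1.

1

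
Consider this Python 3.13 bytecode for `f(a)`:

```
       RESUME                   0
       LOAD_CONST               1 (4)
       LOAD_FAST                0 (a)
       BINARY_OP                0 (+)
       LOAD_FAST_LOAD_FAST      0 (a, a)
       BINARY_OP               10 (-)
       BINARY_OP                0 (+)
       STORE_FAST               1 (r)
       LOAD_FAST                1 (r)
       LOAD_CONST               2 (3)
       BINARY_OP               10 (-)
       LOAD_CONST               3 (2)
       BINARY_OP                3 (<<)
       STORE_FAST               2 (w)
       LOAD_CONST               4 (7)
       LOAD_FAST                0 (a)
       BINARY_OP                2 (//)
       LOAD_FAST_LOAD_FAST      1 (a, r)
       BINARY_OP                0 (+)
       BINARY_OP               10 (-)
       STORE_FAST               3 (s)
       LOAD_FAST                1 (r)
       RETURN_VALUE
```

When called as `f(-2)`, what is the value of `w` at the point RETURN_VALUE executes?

LOAD_CONST → push 4. Stack: [4]
LOAD_FAST a → push -2. Stack: [4, -2]
BINARY_OP + → 4 + -2 = 2. Stack: [2]
LOAD_FAST_LOAD_FAST a,a → push -2,-2. Stack: [2, -2, -2]
BINARY_OP - → -2 - -2 = 0. Stack: [2, 0]
BINARY_OP + → 2 + 0 = 2. Stack: [2]
STORE_FAST r → r=2. Stack: []
LOAD_FAST r → push 2. Stack: [2]
LOAD_CONST → push 3. Stack: [2, 3]
BINARY_OP - → 2 - 3 = -1. Stack: [-1]
LOAD_CONST → push 2. Stack: [-1, 2]
BINARY_OP << → -1 << 2 = -4. Stack: [-4]
STORE_FAST w → w=-4. Stack: []
LOAD_CONST → push 7. Stack: [7]
LOAD_FAST a → push -2. Stack: [7, -2]
BINARY_OP // → 7 // -2 = -4. Stack: [-4]
LOAD_FAST_LOAD_FAST a,r → push -2,2. Stack: [-4, -2, 2]
BINARY_OP + → -2 + 2 = 0. Stack: [-4, 0]
BINARY_OP - → -4 - 0 = -4. Stack: [-4]
STORE_FAST s → s=-4. Stack: []
LOAD_FAST r → push 2. Stack: [2]
RETURN_VALUE → return 2.

-4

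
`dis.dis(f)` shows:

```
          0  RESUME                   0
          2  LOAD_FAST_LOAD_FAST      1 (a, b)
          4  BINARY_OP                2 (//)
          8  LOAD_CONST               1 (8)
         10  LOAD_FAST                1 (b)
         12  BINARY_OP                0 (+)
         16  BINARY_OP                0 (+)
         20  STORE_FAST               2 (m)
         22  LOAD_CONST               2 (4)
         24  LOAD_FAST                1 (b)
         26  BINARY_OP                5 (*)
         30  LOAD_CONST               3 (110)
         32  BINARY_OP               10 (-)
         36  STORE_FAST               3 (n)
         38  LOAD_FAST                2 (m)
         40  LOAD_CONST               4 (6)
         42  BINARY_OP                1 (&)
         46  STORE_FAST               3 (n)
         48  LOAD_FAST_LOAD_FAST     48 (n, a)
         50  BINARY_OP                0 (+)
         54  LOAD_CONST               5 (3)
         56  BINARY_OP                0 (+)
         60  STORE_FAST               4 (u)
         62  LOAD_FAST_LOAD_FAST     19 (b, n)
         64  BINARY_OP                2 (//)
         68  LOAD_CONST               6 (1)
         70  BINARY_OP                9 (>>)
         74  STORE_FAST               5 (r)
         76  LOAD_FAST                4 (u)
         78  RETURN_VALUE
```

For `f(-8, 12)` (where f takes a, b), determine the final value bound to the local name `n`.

2

LOAD_FAST_LOAD_FAST a,b → push -8,12. Stack: [-8, 12]
BINARY_OP // → -8 // 12 = -1. Stack: [-1]
LOAD_CONST → push 8. Stack: [-1, 8]
LOAD_FAST b → push 12. Stack: [-1, 8, 12]
BINARY_OP + → 8 + 12 = 20. Stack: [-1, 20]
BINARY_OP + → -1 + 20 = 19. Stack: [19]
STORE_FAST m → m=19. Stack: []
LOAD_CONST → push 4. Stack: [4]
LOAD_FAST b → push 12. Stack: [4, 12]
BINARY_OP * → 4 * 12 = 48. Stack: [48]
LOAD_CONST → push 110. Stack: [48, 110]
BINARY_OP - → 48 - 110 = -62. Stack: [-62]
STORE_FAST n → n=-62. Stack: []
LOAD_FAST m → push 19. Stack: [19]
LOAD_CONST → push 6. Stack: [19, 6]
BINARY_OP & → 19 & 6 = 2. Stack: [2]
STORE_FAST n → n=2. Stack: []
LOAD_FAST_LOAD_FAST n,a → push 2,-8. Stack: [2, -8]
BINARY_OP + → 2 + -8 = -6. Stack: [-6]
LOAD_CONST → push 3. Stack: [-6, 3]
BINARY_OP + → -6 + 3 = -3. Stack: [-3]
STORE_FAST u → u=-3. Stack: []
LOAD_FAST_LOAD_FAST b,n → push 12,2. Stack: [12, 2]
BINARY_OP // → 12 // 2 = 6. Stack: [6]
LOAD_CONST → push 1. Stack: [6, 1]
BINARY_OP >> → 6 >> 1 = 3. Stack: [3]
STORE_FAST r → r=3. Stack: []
LOAD_FAST u → push -3. Stack: [-3]
RETURN_VALUE → return -3.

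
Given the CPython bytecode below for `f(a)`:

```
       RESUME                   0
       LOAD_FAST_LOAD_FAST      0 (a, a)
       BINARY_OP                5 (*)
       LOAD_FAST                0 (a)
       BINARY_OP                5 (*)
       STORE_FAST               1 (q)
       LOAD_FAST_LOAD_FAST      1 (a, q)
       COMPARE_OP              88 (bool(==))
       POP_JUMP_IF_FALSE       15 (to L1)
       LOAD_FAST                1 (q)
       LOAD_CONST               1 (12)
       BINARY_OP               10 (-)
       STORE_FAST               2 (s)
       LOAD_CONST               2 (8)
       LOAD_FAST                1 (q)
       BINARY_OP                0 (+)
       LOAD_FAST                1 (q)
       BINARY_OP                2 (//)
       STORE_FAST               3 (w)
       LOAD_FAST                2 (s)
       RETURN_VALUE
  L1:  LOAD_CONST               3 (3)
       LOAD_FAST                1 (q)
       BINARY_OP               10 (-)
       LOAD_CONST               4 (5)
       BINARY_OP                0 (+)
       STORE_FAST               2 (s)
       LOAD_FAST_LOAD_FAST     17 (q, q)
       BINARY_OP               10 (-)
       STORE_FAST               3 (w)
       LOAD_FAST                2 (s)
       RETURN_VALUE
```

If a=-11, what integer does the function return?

LOAD_FAST_LOAD_FAST a,a → push -11,-11. Stack: [-11, -11]
BINARY_OP * → -11 * -11 = 121. Stack: [121]
LOAD_FAST a → push -11. Stack: [121, -11]
BINARY_OP * → 121 * -11 = -1331. Stack: [-1331]
STORE_FAST q → q=-1331. Stack: []
LOAD_FAST_LOAD_FAST a,q → push -11,-1331. Stack: [-11, -1331]
COMPARE_OP bool(==) → -11 vs -1331 = False. Stack: [False]
POP_JUMP_IF_FALSE → pop False; jump. Stack: []
LOAD_CONST → push 3. Stack: [3]
LOAD_FAST q → push -1331. Stack: [3, -1331]
BINARY_OP - → 3 - -1331 = 1334. Stack: [1334]
LOAD_CONST → push 5. Stack: [1334, 5]
BINARY_OP + → 1334 + 5 = 1339. Stack: [1339]
STORE_FAST s → s=1339. Stack: []
LOAD_FAST_LOAD_FAST q,q → push -1331,-1331. Stack: [-1331, -1331]
BINARY_OP - → -1331 - -1331 = 0. Stack: [0]
STORE_FAST w → w=0. Stack: []
LOAD_FAST s → push 1339. Stack: [1339]
RETURN_VALUE → return 1339.

1339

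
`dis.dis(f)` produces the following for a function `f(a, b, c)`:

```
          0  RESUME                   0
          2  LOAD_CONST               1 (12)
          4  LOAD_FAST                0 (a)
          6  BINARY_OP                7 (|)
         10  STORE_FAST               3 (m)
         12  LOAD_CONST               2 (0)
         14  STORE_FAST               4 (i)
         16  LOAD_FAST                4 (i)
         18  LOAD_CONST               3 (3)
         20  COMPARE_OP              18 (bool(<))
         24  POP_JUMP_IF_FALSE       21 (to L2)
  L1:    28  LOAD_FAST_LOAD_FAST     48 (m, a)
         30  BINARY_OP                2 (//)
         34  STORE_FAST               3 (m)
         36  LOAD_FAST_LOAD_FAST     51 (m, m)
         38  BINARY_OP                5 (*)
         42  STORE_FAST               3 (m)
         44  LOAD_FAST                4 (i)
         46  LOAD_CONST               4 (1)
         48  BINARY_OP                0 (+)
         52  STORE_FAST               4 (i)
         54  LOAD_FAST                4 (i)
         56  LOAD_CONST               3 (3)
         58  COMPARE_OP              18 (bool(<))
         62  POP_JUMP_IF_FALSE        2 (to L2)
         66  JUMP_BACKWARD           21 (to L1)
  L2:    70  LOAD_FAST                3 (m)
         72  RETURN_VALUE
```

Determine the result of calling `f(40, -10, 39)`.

0

LOAD_CONST → push 12. Stack: [12]
LOAD_FAST a → push 40. Stack: [12, 40]
BINARY_OP | → 12 | 40 = 44. Stack: [44]
STORE_FAST m → m=44. Stack: []
LOAD_CONST → push 0. Stack: [0]
STORE_FAST i → i=0. Stack: []
LOAD_FAST i → push 0. Stack: [0]
LOAD_CONST → push 3. Stack: [0, 3]
COMPARE_OP bool(<) → 0 vs 3 = True. Stack: [True]
POP_JUMP_IF_FALSE → pop True; no jump. Stack: []
LOAD_FAST_LOAD_FAST m,a → push 44,40. Stack: [44, 40]
BINARY_OP // → 44 // 40 = 1. Stack: [1]
STORE_FAST m → m=1. Stack: []
LOAD_FAST_LOAD_FAST m,m → push 1,1. Stack: [1, 1]
BINARY_OP * → 1 * 1 = 1. Stack: [1]
STORE_FAST m → m=1. Stack: []
LOAD_FAST i → push 0. Stack: [0]
LOAD_CONST → push 1. Stack: [0, 1]
BINARY_OP + → 0 + 1 = 1. Stack: [1]
STORE_FAST i → i=1. Stack: []
LOAD_FAST i → push 1. Stack: [1]
LOAD_CONST → push 3. Stack: [1, 3]
COMPARE_OP bool(<) → 1 vs 3 = True. Stack: [True]
POP_JUMP_IF_FALSE → pop True; no jump. Stack: []
LOAD_FAST_LOAD_FAST m,a → push 1,40. Stack: [1, 40]
BINARY_OP // → 1 // 40 = 0. Stack: [0]
STORE_FAST m → m=0. Stack: []
LOAD_FAST_LOAD_FAST m,m → push 0,0. Stack: [0, 0]
BINARY_OP * → 0 * 0 = 0. Stack: [0]
STORE_FAST m → m=0. Stack: []
LOAD_FAST i → push 1. Stack: [1]
LOAD_CONST → push 1. Stack: [1, 1]
BINARY_OP + → 1 + 1 = 2. Stack: [2]
STORE_FAST i → i=2. Stack: []
LOAD_FAST i → push 2. Stack: [2]
LOAD_CONST → push 3. Stack: [2, 3]
COMPARE_OP bool(<) → 2 vs 3 = True. Stack: [True]
POP_JUMP_IF_FALSE → pop True; no jump. Stack: []
LOAD_FAST_LOAD_FAST m,a → push 0,40. Stack: [0, 40]
BINARY_OP // → 0 // 40 = 0. Stack: [0]
STORE_FAST m → m=0. Stack: []
LOAD_FAST_LOAD_FAST m,m → push 0,0. Stack: [0, 0]
BINARY_OP * → 0 * 0 = 0. Stack: [0]
STORE_FAST m → m=0. Stack: []
LOAD_FAST i → push 2. Stack: [2]
LOAD_CONST → push 1. Stack: [2, 1]
BINARY_OP + → 2 + 1 = 3. Stack: [3]
STORE_FAST i → i=3. Stack: []
LOAD_FAST i → push 3. Stack: [3]
LOAD_CONST → push 3. Stack: [3, 3]
COMPARE_OP bool(<) → 3 vs 3 = False. Stack: [False]
POP_JUMP_IF_FALSE → pop False; jump. Stack: []
LOAD_FAST m → push 0. Stack: [0]
RETURN_VALUE → return 0.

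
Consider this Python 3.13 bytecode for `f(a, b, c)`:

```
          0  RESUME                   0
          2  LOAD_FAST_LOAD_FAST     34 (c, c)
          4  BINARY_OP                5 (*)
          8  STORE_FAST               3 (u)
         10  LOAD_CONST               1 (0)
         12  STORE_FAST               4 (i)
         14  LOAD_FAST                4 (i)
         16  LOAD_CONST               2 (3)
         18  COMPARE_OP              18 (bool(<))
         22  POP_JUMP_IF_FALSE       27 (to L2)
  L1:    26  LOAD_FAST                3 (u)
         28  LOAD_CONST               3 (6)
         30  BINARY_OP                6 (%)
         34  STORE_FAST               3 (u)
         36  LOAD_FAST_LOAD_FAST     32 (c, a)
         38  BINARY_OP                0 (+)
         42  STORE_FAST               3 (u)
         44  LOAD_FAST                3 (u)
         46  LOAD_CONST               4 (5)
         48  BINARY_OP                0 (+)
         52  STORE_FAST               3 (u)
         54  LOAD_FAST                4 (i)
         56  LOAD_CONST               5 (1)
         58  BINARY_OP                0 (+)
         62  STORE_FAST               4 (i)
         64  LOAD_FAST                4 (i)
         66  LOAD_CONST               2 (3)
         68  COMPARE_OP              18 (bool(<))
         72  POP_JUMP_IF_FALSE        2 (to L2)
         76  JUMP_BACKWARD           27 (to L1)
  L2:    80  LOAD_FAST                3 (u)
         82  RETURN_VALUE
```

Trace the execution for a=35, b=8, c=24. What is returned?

LOAD_FAST_LOAD_FAST c,c → push 24,24
BINARY_OP * → 24 * 24 = 576
STORE_FAST u → u=576
LOAD_CONST → push 0
STORE_FAST i → i=0
LOAD_FAST i → push 0
LOAD_CONST → push 3
COMPARE_OP bool(<) → 0 vs 3 = True
POP_JUMP_IF_FALSE → pop True; no jump
LOAD_FAST u → push 576
LOAD_CONST → push 6
BINARY_OP % → 576 % 6 = 0
STORE_FAST u → u=0
LOAD_FAST_LOAD_FAST c,a → push 24,35
BINARY_OP + → 24 + 35 = 59
STORE_FAST u → u=59
LOAD_FAST u → push 59
LOAD_CONST → push 5
BINARY_OP + → 59 + 5 = 64
STORE_FAST u → u=64
LOAD_FAST i → push 0
LOAD_CONST → push 1
BINARY_OP + → 0 + 1 = 1
STORE_FAST i → i=1
LOAD_FAST i → push 1
LOAD_CONST → push 3
COMPARE_OP bool(<) → 1 vs 3 = True
POP_JUMP_IF_FALSE → pop True; no jump
LOAD_FAST u → push 64
LOAD_CONST → push 6
BINARY_OP % → 64 % 6 = 4
STORE_FAST u → u=4
LOAD_FAST_LOAD_FAST c,a → push 24,35
BINARY_OP + → 24 + 35 = 59
STORE_FAST u → u=59
LOAD_FAST u → push 59
LOAD_CONST → push 5
BINARY_OP + → 59 + 5 = 64
STORE_FAST u → u=64
LOAD_FAST i → push 1
LOAD_CONST → push 1
BINARY_OP + → 1 + 1 = 2
STORE_FAST i → i=2
LOAD_FAST i → push 2
LOAD_CONST → push 3
COMPARE_OP bool(<) → 2 vs 3 = True
POP_JUMP_IF_FALSE → pop True; no jump
LOAD_FAST u → push 64
LOAD_CONST → push 6
BINARY_OP % → 64 % 6 = 4
STORE_FAST u → u=4
LOAD_FAST_LOAD_FAST c,a → push 24,35
BINARY_OP + → 24 + 35 = 59
STORE_FAST u → u=59
LOAD_FAST u → push 59
LOAD_CONST → push 5
BINARY_OP + → 59 + 5 = 64
STORE_FAST u → u=64
LOAD_FAST i → push 2
LOAD_CONST → push 1
BINARY_OP + → 2 + 1 = 3
STORE_FAST i → i=3
LOAD_FAST i → push 3
LOAD_CONST → push 3
COMPARE_OP bool(<) → 3 vs 3 = False
POP_JUMP_IF_FALSE → pop False; jump
LOAD_FAST u → push 64
RETURN_VALUE → return 64.

64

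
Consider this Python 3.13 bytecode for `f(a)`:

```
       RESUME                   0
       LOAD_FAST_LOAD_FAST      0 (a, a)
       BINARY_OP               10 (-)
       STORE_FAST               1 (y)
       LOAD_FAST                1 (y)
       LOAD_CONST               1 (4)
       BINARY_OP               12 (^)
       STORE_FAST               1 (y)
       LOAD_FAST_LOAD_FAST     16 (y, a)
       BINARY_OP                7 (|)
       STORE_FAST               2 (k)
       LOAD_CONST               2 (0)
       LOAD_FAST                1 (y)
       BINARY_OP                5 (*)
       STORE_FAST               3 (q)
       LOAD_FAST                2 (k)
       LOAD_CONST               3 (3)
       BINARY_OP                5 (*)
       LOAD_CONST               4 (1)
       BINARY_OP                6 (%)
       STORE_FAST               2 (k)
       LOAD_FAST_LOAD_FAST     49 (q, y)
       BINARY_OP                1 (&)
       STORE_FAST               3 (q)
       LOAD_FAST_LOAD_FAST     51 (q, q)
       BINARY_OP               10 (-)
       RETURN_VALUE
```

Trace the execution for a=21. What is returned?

0

LOAD_FAST_LOAD_FAST a,a → push 21,21. Stack: [21, 21]
BINARY_OP - → 21 - 21 = 0. Stack: [0]
STORE_FAST y → y=0. Stack: []
LOAD_FAST y → push 0. Stack: [0]
LOAD_CONST → push 4. Stack: [0, 4]
BINARY_OP ^ → 0 ^ 4 = 4. Stack: [4]
STORE_FAST y → y=4. Stack: []
LOAD_FAST_LOAD_FAST y,a → push 4,21. Stack: [4, 21]
BINARY_OP | → 4 | 21 = 21. Stack: [21]
STORE_FAST k → k=21. Stack: []
LOAD_CONST → push 0. Stack: [0]
LOAD_FAST y → push 4. Stack: [0, 4]
BINARY_OP * → 0 * 4 = 0. Stack: [0]
STORE_FAST q → q=0. Stack: []
LOAD_FAST k → push 21. Stack: [21]
LOAD_CONST → push 3. Stack: [21, 3]
BINARY_OP * → 21 * 3 = 63. Stack: [63]
LOAD_CONST → push 1. Stack: [63, 1]
BINARY_OP % → 63 % 1 = 0. Stack: [0]
STORE_FAST k → k=0. Stack: []
LOAD_FAST_LOAD_FAST q,y → push 0,4. Stack: [0, 4]
BINARY_OP & → 0 & 4 = 0. Stack: [0]
STORE_FAST q → q=0. Stack: []
LOAD_FAST_LOAD_FAST q,q → push 0,0. Stack: [0, 0]
BINARY_OP - → 0 - 0 = 0. Stack: [0]
RETURN_VALUE → return 0.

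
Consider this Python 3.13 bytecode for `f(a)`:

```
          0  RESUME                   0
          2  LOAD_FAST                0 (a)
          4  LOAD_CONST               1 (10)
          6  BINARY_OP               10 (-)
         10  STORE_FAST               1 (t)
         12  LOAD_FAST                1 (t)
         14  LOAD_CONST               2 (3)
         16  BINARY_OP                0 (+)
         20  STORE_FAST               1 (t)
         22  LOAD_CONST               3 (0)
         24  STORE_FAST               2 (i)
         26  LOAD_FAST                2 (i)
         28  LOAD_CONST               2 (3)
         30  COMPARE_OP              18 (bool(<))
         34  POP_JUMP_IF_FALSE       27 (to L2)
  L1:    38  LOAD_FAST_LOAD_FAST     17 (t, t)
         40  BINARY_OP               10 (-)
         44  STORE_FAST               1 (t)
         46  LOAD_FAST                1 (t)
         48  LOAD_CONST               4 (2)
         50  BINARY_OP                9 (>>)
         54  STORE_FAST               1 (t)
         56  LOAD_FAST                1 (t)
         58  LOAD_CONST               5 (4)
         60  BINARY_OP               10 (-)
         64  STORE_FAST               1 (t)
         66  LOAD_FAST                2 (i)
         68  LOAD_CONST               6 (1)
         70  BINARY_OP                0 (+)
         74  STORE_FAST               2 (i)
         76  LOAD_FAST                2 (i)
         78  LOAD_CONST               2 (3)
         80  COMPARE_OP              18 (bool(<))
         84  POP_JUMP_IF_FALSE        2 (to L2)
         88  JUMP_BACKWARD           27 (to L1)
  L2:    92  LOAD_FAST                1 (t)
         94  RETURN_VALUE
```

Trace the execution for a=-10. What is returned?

LOAD_FAST a → push -10
LOAD_CONST → push 10
BINARY_OP - → -10 - 10 = -20
STORE_FAST t → t=-20
LOAD_FAST t → push -20
LOAD_CONST → push 3
BINARY_OP + → -20 + 3 = -17
STORE_FAST t → t=-17
LOAD_CONST → push 0
STORE_FAST i → i=0
LOAD_FAST i → push 0
LOAD_CONST → push 3
COMPARE_OP bool(<) → 0 vs 3 = True
POP_JUMP_IF_FALSE → pop True; no jump
LOAD_FAST_LOAD_FAST t,t → push -17,-17
BINARY_OP - → -17 - -17 = 0
STORE_FAST t → t=0
LOAD_FAST t → push 0
LOAD_CONST → push 2
BINARY_OP >> → 0 >> 2 = 0
STORE_FAST t → t=0
LOAD_FAST t → push 0
LOAD_CONST → push 4
BINARY_OP - → 0 - 4 = -4
STORE_FAST t → t=-4
LOAD_FAST i → push 0
LOAD_CONST → push 1
BINARY_OP + → 0 + 1 = 1
STORE_FAST i → i=1
LOAD_FAST i → push 1
LOAD_CONST → push 3
COMPARE_OP bool(<) → 1 vs 3 = True
POP_JUMP_IF_FALSE → pop True; no jump
LOAD_FAST_LOAD_FAST t,t → push -4,-4
BINARY_OP - → -4 - -4 = 0
STORE_FAST t → t=0
LOAD_FAST t → push 0
LOAD_CONST → push 2
BINARY_OP >> → 0 >> 2 = 0
STORE_FAST t → t=0
LOAD_FAST t → push 0
LOAD_CONST → push 4
BINARY_OP - → 0 - 4 = -4
STORE_FAST t → t=-4
LOAD_FAST i → push 1
LOAD_CONST → push 1
BINARY_OP + → 1 + 1 = 2
STORE_FAST i → i=2
LOAD_FAST i → push 2
LOAD_CONST → push 3
COMPARE_OP bool(<) → 2 vs 3 = True
POP_JUMP_IF_FALSE → pop True; no jump
LOAD_FAST_LOAD_FAST t,t → push -4,-4
BINARY_OP - → -4 - -4 = 0
STORE_FAST t → t=0
LOAD_FAST t → push 0
LOAD_CONST → push 2
BINARY_OP >> → 0 >> 2 = 0
STORE_FAST t → t=0
LOAD_FAST t → push 0
LOAD_CONST → push 4
BINARY_OP - → 0 - 4 = -4
STORE_FAST t → t=-4
LOAD_FAST i → push 2
LOAD_CONST → push 1
BINARY_OP + → 2 + 1 = 3
STORE_FAST i → i=3
LOAD_FAST i → push 3
LOAD_CONST → push 3
COMPARE_OP bool(<) → 3 vs 3 = False
POP_JUMP_IF_FALSE → pop False; jump
LOAD_FAST t → push -4
RETURN_VALUE → return -4.

-4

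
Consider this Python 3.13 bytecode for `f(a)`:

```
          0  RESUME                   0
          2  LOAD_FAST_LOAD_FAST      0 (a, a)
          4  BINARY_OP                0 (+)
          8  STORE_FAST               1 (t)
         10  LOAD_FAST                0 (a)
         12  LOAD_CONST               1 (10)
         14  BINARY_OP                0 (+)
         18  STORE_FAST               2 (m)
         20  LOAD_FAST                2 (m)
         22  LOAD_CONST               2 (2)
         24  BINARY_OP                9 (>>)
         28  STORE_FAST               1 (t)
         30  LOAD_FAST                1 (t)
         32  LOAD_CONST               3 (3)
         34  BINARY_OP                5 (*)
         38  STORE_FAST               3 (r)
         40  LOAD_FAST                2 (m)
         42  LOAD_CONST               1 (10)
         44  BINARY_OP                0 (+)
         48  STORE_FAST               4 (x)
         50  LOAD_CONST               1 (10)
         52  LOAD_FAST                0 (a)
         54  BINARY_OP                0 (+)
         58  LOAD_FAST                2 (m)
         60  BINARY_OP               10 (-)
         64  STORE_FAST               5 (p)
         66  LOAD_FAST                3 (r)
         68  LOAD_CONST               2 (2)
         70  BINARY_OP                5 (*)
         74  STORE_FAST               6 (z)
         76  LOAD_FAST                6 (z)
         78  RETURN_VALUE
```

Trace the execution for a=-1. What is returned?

12

LOAD_FAST_LOAD_FAST a,a → push -1,-1. Stack: [-1, -1]
BINARY_OP + → -1 + -1 = -2. Stack: [-2]
STORE_FAST t → t=-2. Stack: []
LOAD_FAST a → push -1. Stack: [-1]
LOAD_CONST → push 10. Stack: [-1, 10]
BINARY_OP + → -1 + 10 = 9. Stack: [9]
STORE_FAST m → m=9. Stack: []
LOAD_FAST m → push 9. Stack: [9]
LOAD_CONST → push 2. Stack: [9, 2]
BINARY_OP >> → 9 >> 2 = 2. Stack: [2]
STORE_FAST t → t=2. Stack: []
LOAD_FAST t → push 2. Stack: [2]
LOAD_CONST → push 3. Stack: [2, 3]
BINARY_OP * → 2 * 3 = 6. Stack: [6]
STORE_FAST r → r=6. Stack: []
LOAD_FAST m → push 9. Stack: [9]
LOAD_CONST → push 10. Stack: [9, 10]
BINARY_OP + → 9 + 10 = 19. Stack: [19]
STORE_FAST x → x=19. Stack: []
LOAD_CONST → push 10. Stack: [10]
LOAD_FAST a → push -1. Stack: [10, -1]
BINARY_OP + → 10 + -1 = 9. Stack: [9]
LOAD_FAST m → push 9. Stack: [9, 9]
BINARY_OP - → 9 - 9 = 0. Stack: [0]
STORE_FAST p → p=0. Stack: []
LOAD_FAST r → push 6. Stack: [6]
LOAD_CONST → push 2. Stack: [6, 2]
BINARY_OP * → 6 * 2 = 12. Stack: [12]
STORE_FAST z → z=12. Stack: []
LOAD_FAST z → push 12. Stack: [12]
RETURN_VALUE → return 12.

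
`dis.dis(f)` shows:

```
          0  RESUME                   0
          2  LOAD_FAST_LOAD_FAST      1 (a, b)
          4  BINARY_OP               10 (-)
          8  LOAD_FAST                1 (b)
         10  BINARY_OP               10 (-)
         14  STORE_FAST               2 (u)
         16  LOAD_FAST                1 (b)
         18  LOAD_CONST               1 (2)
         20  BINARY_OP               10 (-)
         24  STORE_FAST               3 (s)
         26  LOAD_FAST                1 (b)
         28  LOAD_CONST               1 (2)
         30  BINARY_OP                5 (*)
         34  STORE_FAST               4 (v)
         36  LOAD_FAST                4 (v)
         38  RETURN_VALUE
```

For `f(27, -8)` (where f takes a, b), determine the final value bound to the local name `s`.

-10

LOAD_FAST_LOAD_FAST a,b → push 27,-8. Stack: [27, -8]
BINARY_OP - → 27 - -8 = 35. Stack: [35]
LOAD_FAST b → push -8. Stack: [35, -8]
BINARY_OP - → 35 - -8 = 43. Stack: [43]
STORE_FAST u → u=43. Stack: []
LOAD_FAST b → push -8. Stack: [-8]
LOAD_CONST → push 2. Stack: [-8, 2]
BINARY_OP - → -8 - 2 = -10. Stack: [-10]
STORE_FAST s → s=-10. Stack: []
LOAD_FAST b → push -8. Stack: [-8]
LOAD_CONST → push 2. Stack: [-8, 2]
BINARY_OP * → -8 * 2 = -16. Stack: [-16]
STORE_FAST v → v=-16. Stack: []
LOAD_FAST v → push -16. Stack: [-16]
RETURN_VALUE → return -16.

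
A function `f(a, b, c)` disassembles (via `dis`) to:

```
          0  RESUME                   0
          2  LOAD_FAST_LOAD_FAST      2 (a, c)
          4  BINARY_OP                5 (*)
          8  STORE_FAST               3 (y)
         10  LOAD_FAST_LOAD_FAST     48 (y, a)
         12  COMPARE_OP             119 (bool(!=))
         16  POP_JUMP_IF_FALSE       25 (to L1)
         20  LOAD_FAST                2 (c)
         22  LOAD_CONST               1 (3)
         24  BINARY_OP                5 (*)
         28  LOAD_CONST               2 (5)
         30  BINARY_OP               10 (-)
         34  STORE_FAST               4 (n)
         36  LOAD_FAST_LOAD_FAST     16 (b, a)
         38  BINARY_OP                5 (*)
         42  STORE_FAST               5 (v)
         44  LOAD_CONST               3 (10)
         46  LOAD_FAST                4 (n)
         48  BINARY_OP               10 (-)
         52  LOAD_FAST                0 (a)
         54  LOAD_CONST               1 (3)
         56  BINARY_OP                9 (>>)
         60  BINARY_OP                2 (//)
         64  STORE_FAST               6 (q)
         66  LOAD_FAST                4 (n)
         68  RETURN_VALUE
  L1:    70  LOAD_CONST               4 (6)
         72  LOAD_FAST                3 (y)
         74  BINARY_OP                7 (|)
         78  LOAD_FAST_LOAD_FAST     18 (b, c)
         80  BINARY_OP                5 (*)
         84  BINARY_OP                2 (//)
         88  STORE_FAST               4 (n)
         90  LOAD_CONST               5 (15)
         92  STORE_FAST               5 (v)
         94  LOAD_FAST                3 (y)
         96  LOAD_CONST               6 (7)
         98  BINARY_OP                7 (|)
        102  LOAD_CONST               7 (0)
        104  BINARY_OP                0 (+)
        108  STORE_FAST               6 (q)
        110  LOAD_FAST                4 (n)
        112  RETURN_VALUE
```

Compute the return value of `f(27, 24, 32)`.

91

LOAD_FAST_LOAD_FAST a,c → push 27,32. Stack: [27, 32]
BINARY_OP * → 27 * 32 = 864. Stack: [864]
STORE_FAST y → y=864. Stack: []
LOAD_FAST_LOAD_FAST y,a → push 864,27. Stack: [864, 27]
COMPARE_OP bool(!=) → 864 vs 27 = True. Stack: [True]
POP_JUMP_IF_FALSE → pop True; no jump. Stack: []
LOAD_FAST c → push 32. Stack: [32]
LOAD_CONST → push 3. Stack: [32, 3]
BINARY_OP * → 32 * 3 = 96. Stack: [96]
LOAD_CONST → push 5. Stack: [96, 5]
BINARY_OP - → 96 - 5 = 91. Stack: [91]
STORE_FAST n → n=91. Stack: []
LOAD_FAST_LOAD_FAST b,a → push 24,27. Stack: [24, 27]
BINARY_OP * → 24 * 27 = 648. Stack: [648]
STORE_FAST v → v=648. Stack: []
LOAD_CONST → push 10. Stack: [10]
LOAD_FAST n → push 91. Stack: [10, 91]
BINARY_OP - → 10 - 91 = -81. Stack: [-81]
LOAD_FAST a → push 27. Stack: [-81, 27]
LOAD_CONST → push 3. Stack: [-81, 27, 3]
BINARY_OP >> → 27 >> 3 = 3. Stack: [-81, 3]
BINARY_OP // → -81 // 3 = -27. Stack: [-27]
STORE_FAST q → q=-27. Stack: []
LOAD_FAST n → push 91. Stack: [91]
RETURN_VALUE → return 91.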